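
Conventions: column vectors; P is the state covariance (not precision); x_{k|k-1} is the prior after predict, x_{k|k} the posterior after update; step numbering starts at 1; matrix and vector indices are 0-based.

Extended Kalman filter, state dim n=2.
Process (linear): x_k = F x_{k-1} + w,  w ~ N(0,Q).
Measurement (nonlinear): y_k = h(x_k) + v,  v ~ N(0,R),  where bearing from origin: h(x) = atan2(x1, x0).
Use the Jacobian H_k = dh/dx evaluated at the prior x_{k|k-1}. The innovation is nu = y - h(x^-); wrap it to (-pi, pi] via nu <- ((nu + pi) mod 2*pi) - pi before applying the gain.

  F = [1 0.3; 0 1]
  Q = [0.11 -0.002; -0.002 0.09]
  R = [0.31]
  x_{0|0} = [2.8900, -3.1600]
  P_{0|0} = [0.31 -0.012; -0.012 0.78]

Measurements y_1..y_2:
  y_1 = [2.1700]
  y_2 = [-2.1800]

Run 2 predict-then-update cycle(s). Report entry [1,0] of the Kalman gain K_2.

step 1: x^-=[1.9420, -3.1600]  P^-=[0.4830 0.2200; 0.2200 0.8700]  H_jac=[0.2297 0.1412]  S=[0.3671]  K=[0.3868; 0.4722]  nu=[-3.0934]  x^+=[0.7454, -4.6208]  P^+=[0.4281 0.1529; 0.1529 0.7881]
step 2: x^-=[-0.6409, -4.6208]  P^-=[0.7008 0.3874; 0.3874 0.8781]  H_jac=[0.2123 -0.0294]  S=[0.3375]  K=[0.4071; 0.1671]  nu=[-0.4714]  x^+=[-0.8328, -4.6996]  P^+=[0.6448 0.3644; 0.3644 0.8687]

K[1,0] = 0.1671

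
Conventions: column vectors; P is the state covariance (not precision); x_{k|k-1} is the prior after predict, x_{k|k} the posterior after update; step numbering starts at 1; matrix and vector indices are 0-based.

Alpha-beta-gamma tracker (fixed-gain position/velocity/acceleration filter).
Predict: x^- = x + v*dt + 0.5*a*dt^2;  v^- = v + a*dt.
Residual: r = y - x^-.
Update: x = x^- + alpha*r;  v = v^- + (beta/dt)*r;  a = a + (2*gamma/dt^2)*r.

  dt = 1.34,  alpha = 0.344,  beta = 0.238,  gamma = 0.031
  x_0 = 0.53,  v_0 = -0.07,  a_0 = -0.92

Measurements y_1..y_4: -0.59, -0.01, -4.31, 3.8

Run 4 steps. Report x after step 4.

x_post = -5.0582

step 1: x_pred=-0.3898  r=-0.2002  x^+=-0.4587  v^+=-1.3384  a^+=-0.9269
step 2: x_pred=-3.0842  r=3.0742  x^+=-2.0267  v^+=-2.0344  a^+=-0.8208
step 3: x_pred=-5.4897  r=1.1797  x^+=-5.0839  v^+=-2.9247  a^+=-0.7800
step 4: x_pred=-9.7033  r=13.5033  x^+=-5.0582  v^+=-1.5716  a^+=-0.3138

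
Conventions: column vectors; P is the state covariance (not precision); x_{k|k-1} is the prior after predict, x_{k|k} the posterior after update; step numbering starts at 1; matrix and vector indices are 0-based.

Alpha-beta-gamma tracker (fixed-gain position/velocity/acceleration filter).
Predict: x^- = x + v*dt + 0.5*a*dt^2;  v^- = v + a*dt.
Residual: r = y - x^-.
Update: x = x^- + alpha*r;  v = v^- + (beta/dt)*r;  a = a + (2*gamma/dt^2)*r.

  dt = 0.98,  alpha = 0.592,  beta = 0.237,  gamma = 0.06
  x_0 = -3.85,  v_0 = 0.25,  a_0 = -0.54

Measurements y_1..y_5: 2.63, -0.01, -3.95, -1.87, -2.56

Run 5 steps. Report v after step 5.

step 1: x_pred=-3.8643  r=6.4943  x^+=-0.0197  v^+=1.2914  a^+=0.2715
step 2: x_pred=1.3762  r=-1.3862  x^+=0.5556  v^+=1.2221  a^+=0.0982
step 3: x_pred=1.8005  r=-5.7505  x^+=-1.6038  v^+=-0.0722  a^+=-0.6203
step 4: x_pred=-1.9725  r=0.1025  x^+=-1.9118  v^+=-0.6553  a^+=-0.6075
step 5: x_pred=-2.8457  r=0.2857  x^+=-2.6766  v^+=-1.1815  a^+=-0.5718

v_post = -1.1815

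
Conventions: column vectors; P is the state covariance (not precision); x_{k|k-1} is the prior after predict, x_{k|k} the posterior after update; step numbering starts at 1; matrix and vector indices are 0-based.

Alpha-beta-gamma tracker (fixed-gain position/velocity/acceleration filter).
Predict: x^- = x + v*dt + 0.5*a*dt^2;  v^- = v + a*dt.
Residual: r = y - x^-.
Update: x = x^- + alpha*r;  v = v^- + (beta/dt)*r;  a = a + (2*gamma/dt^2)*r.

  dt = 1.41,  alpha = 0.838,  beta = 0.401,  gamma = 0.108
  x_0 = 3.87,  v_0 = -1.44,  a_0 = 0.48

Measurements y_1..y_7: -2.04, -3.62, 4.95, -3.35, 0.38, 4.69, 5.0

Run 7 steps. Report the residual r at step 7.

step 1: x_pred=2.3167  r=-4.3567  x^+=-1.3342  v^+=-2.0022  a^+=0.0067
step 2: x_pred=-4.1508  r=0.5308  x^+=-3.7060  v^+=-1.8419  a^+=0.0643
step 3: x_pred=-6.2391  r=11.1891  x^+=3.1374  v^+=1.4309  a^+=1.2800
step 4: x_pred=6.4273  r=-9.7773  x^+=-1.7661  v^+=0.4551  a^+=0.2177
step 5: x_pred=-0.9080  r=1.2880  x^+=0.1713  v^+=1.1283  a^+=0.3576
step 6: x_pred=2.1178  r=2.5722  x^+=4.2733  v^+=2.3641  a^+=0.6371
step 7: x_pred=8.2401  r=-3.2401  x^+=5.5249  v^+=2.3410  a^+=0.2851

resid = -3.2401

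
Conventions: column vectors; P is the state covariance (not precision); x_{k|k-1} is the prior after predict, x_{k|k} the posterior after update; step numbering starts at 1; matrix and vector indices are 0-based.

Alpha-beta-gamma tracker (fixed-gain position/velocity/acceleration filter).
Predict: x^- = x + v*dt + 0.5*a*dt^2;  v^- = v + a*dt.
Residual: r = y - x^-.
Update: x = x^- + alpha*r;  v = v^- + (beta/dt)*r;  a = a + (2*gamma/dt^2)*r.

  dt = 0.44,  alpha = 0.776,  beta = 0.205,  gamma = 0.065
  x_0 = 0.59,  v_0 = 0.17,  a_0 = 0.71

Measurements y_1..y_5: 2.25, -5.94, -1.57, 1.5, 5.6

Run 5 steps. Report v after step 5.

v_post = 2.8310

step 1: x_pred=0.7335  r=1.5165  x^+=1.9103  v^+=1.1889  a^+=1.7283
step 2: x_pred=2.6007  r=-8.5407  x^+=-4.0269  v^+=-2.0298  a^+=-4.0067
step 3: x_pred=-5.3078  r=3.7378  x^+=-2.4073  v^+=-2.0513  a^+=-1.4968
step 4: x_pred=-3.4547  r=4.9547  x^+=0.3901  v^+=-0.4014  a^+=1.8302
step 5: x_pred=0.3907  r=5.2093  x^+=4.4331  v^+=2.8310  a^+=5.3282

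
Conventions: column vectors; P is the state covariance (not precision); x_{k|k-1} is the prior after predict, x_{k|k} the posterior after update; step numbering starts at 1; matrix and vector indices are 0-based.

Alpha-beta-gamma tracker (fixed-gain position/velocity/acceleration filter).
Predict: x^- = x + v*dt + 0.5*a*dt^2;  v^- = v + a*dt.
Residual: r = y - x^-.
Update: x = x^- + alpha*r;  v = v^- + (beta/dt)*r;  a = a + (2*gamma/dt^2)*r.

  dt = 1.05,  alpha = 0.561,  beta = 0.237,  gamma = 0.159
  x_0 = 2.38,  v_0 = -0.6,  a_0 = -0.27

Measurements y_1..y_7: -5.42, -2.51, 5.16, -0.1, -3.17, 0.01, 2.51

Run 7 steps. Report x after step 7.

step 1: x_pred=1.6012  r=-7.0212  x^+=-2.3377  v^+=-2.4683  a^+=-2.2952
step 2: x_pred=-6.1946  r=3.6846  x^+=-4.1275  v^+=-4.0465  a^+=-1.2324
step 3: x_pred=-9.0557  r=14.2157  x^+=-1.0807  v^+=-2.1318  a^+=2.8679
step 4: x_pred=-1.7382  r=1.6382  x^+=-0.8192  v^+=1.2493  a^+=3.3404
step 5: x_pred=2.3340  r=-5.5040  x^+=-0.7537  v^+=3.5144  a^+=1.7529
step 6: x_pred=3.9027  r=-3.8927  x^+=1.7189  v^+=4.4763  a^+=0.6301
step 7: x_pred=6.7664  r=-4.2564  x^+=4.3785  v^+=4.1772  a^+=-0.5976

x_post = 4.3785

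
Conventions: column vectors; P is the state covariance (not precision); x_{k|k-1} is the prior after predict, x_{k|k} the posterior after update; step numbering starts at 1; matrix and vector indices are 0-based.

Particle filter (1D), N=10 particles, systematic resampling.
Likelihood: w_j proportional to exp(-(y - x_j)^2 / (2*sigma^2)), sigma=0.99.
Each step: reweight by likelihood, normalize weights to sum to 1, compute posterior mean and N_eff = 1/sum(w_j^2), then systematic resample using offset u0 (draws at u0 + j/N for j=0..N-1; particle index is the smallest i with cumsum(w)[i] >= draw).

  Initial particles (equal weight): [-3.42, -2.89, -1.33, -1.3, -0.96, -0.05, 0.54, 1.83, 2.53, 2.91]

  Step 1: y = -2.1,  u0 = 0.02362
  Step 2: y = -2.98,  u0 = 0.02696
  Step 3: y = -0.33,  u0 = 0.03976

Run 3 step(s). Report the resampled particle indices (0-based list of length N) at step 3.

resampled_idx = [4, 8, 8, 8, 8, 8, 9, 9, 9, 9]

step 1: w=[0.1261, 0.2231, 0.2267, 0.2213, 0.1581, 0.0359, 0.0088, 0.0001, 0.0000, 0.0000]  mean=-1.8136  Neff=5.1987  idx=[0, 0, 1, 1, 2, 2, 3, 3, 4, 4]
step 2: w=[0.1803, 0.1803, 0.1982, 0.1982, 0.0496, 0.0496, 0.0471, 0.0471, 0.0248, 0.0248]  mean=-2.6805  Neff=6.4884  idx=[0, 0, 1, 1, 2, 2, 3, 3, 5, 7]
step 3: w=[0.0055, 0.0055, 0.0055, 0.0055, 0.0254, 0.0254, 0.0254, 0.0254, 0.4316, 0.4448]  mean=-1.5212  Neff=2.5851  idx=[4, 8, 8, 8, 8, 8, 9, 9, 9, 9]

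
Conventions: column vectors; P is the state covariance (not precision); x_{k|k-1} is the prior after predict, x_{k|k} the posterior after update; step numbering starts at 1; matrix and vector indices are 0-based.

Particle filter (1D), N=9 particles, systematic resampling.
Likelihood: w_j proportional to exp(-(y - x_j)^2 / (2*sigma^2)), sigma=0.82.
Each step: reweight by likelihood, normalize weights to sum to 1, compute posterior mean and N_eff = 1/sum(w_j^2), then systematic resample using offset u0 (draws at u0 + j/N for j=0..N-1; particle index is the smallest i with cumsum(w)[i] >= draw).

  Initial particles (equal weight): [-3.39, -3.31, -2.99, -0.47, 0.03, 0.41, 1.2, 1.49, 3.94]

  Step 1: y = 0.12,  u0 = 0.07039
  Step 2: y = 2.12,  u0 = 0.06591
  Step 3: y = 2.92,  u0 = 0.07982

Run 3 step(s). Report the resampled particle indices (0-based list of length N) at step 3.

resampled_idx = [2, 3, 5, 5, 6, 6, 7, 8, 8]

step 1: w=[0.0000, 0.0000, 0.0002, 0.2288, 0.2946, 0.2784, 0.1245, 0.0734, 0.0000]  mean=0.2733  Neff=4.2100  idx=[3, 3, 4, 4, 4, 5, 5, 6, 7]
step 2: w=[0.0042, 0.0042, 0.0238, 0.0238, 0.0238, 0.0695, 0.0695, 0.3260, 0.4553]  mean=1.1249  Neff=3.0770  idx=[4, 6, 7, 7, 7, 8, 8, 8, 8]
step 3: w=[0.0016, 0.0076, 0.0910, 0.0910, 0.0910, 0.1795, 0.1795, 0.1795, 0.1795]  mean=1.4003  Neff=6.5057  idx=[2, 3, 5, 5, 6, 6, 7, 8, 8]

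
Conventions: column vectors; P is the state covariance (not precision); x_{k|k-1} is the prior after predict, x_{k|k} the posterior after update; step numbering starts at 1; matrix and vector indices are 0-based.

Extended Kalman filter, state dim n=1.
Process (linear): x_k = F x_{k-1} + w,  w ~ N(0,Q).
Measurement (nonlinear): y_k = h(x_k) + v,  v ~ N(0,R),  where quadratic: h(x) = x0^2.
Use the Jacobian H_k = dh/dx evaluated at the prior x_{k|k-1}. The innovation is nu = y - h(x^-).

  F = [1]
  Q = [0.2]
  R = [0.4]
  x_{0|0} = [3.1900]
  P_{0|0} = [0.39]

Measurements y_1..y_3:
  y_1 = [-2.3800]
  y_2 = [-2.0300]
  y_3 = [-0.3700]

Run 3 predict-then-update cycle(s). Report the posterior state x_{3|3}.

step 1: x^-=[3.1900]  P^-=[0.5900]  H_jac=[6.3800]  S=[24.4156]  K=[0.1542]  nu=[-12.5561]  x^+=[1.2542]  P^+=[0.0097]
step 2: x^-=[1.2542]  P^-=[0.2097]  H_jac=[2.5084]  S=[1.7192]  K=[0.3059]  nu=[-3.6030]  x^+=[0.1520]  P^+=[0.0488]
step 3: x^-=[0.1520]  P^-=[0.2488]  H_jac=[0.3040]  S=[0.4230]  K=[0.1788]  nu=[-0.3931]  x^+=[0.0817]  P^+=[0.2353]

x_post = [0.0817]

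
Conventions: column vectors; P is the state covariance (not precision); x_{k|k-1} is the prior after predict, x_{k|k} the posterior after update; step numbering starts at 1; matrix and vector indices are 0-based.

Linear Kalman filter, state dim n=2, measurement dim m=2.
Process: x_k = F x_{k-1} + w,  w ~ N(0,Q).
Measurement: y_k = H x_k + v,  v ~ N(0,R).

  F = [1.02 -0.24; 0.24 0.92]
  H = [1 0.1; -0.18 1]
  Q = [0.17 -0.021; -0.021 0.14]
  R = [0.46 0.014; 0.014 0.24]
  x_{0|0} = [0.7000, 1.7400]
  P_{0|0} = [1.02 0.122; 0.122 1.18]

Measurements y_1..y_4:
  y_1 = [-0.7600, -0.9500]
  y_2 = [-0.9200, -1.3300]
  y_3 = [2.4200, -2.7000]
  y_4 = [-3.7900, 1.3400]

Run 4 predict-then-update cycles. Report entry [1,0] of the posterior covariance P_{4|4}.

step 1: x^-=[0.2964, 1.7688]  P^-=[1.2394 0.0756; 0.0756 1.2514]  S=[1.7271 -0.0097; -0.0097 1.5043]  K=[0.7215 -0.0934; 0.1209 0.8236]  nu=[-1.2333, -2.6654]  x^+=[-0.3445, -0.5755]  P^+=[0.3259 0.0464; 0.0464 0.2077]
step 2: x^-=[-0.2133, -0.6121]  P^-=[0.4984 0.0538; 0.0538 0.3550]  S=[0.9727 0.0126; 0.0126 0.5918]  K=[0.5188 -0.0718; 0.0842 0.5818]  nu=[-0.6455, -0.7562]  x^+=[-0.4939, -1.1065]  P^+=[0.2344 0.0322; 0.0322 0.1466]
step 3: x^-=[-0.2382, -1.1365]  P^-=[0.4066 0.0324; 0.0324 0.2918]  S=[0.8760 0.0018; 0.0018 0.5333]  K=[0.4680 -0.0780; 0.0692 0.5360]  nu=[2.7719, -1.6064]  x^+=[1.1844, -1.8057]  P^+=[0.2116 0.0259; 0.0259 0.1343]
step 4: x^-=[1.6414, -1.3770]  P^-=[0.3852 0.0240; 0.0240 0.2773]  S=[0.8528 -0.0041; -0.0041 0.5211]  K=[0.4541 -0.0835; 0.0631 0.5243]  nu=[-5.2937, 3.0125]  x^+=[-1.0141, -0.1318]  P^+=[0.2054 0.0233; 0.0233 0.1309]

P_post[1,0] = 0.0233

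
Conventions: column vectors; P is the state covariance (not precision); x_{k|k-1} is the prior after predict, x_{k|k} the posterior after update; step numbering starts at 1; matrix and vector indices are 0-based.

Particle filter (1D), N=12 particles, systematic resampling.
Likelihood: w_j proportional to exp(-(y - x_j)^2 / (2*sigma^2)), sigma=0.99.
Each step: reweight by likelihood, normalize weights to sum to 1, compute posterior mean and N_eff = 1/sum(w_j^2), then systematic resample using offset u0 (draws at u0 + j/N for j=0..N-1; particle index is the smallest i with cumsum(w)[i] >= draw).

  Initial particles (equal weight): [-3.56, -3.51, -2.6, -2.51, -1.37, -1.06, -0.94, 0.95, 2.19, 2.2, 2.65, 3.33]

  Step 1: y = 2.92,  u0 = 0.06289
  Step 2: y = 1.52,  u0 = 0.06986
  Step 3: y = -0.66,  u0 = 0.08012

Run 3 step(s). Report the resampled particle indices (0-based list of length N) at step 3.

step 1: w=[0.0000, 0.0000, 0.0000, 0.0000, 0.0000, 0.0001, 0.0001, 0.0389, 0.2146, 0.2162, 0.2714, 0.2585]  mean=2.5627  Neff=4.2579  idx=[8, 8, 8, 9, 9, 10, 10, 10, 10, 11, 11, 11]
step 2: w=[0.1202, 0.1202, 0.1202, 0.1194, 0.1194, 0.0788, 0.0788, 0.0788, 0.0788, 0.0284, 0.0284, 0.0284]  mean=2.4346  Neff=10.0859  idx=[0, 1, 1, 2, 3, 4, 4, 5, 6, 7, 8, 11]
step 3: w=[0.1270, 0.1270, 0.1270, 0.1270, 0.1233, 0.1233, 0.1233, 0.0299, 0.0299, 0.0299, 0.0299, 0.0024]  mean=2.2515  Neff=8.7934  idx=[0, 1, 1, 2, 3, 3, 4, 5, 5, 6, 8, 10]

resampled_idx = [0, 1, 1, 2, 3, 3, 4, 5, 5, 6, 8, 10]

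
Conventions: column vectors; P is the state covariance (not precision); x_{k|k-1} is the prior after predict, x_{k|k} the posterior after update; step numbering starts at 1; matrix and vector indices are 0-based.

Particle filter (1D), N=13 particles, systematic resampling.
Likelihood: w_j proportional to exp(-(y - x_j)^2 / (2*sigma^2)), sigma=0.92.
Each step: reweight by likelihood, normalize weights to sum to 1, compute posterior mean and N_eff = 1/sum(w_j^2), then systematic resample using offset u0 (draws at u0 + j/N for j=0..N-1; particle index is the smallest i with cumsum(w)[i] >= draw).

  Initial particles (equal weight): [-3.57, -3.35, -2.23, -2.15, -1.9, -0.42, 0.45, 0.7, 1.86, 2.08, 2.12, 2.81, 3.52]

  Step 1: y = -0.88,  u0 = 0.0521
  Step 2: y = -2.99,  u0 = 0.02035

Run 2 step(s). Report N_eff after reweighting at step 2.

N_eff = 6.1034

step 1: w=[0.0050, 0.0097, 0.1219, 0.1380, 0.1936, 0.3158, 0.1259, 0.0819, 0.0042, 0.0020, 0.0018, 0.0001, 0.0000]  mean=-0.9894  Neff=5.1590  idx=[2, 2, 3, 4, 4, 4, 5, 5, 5, 5, 6, 6, 7]
step 2: w=[0.1947, 0.1947, 0.1805, 0.1358, 0.1358, 0.1358, 0.0055, 0.0055, 0.0055, 0.0055, 0.0003, 0.0003, 0.0001]  mean=-2.0395  Neff=6.1034  idx=[0, 0, 0, 1, 1, 2, 2, 2, 3, 4, 4, 5, 5]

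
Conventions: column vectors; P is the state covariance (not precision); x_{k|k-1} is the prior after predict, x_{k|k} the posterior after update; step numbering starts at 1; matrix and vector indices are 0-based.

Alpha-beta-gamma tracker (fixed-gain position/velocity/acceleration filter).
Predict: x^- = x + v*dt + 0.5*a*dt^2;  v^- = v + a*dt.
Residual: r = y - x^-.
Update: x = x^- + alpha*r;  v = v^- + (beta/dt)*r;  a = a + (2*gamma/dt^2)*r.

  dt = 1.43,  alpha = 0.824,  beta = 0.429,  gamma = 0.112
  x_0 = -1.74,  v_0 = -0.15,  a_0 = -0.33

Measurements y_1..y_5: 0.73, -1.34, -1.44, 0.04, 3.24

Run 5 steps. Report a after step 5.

step 1: x_pred=-2.2919  r=3.0219  x^+=0.1981  v^+=0.2847  a^+=0.0010
step 2: x_pred=0.6063  r=-1.9463  x^+=-0.9975  v^+=-0.2977  a^+=-0.2122
step 3: x_pred=-1.6402  r=0.2002  x^+=-1.4752  v^+=-0.5411  a^+=-0.1902
step 4: x_pred=-2.4435  r=2.4835  x^+=-0.3971  v^+=-0.0681  a^+=0.0818
step 5: x_pred=-0.4108  r=3.6508  x^+=2.5975  v^+=1.1441  a^+=0.4817

a_post = 0.4817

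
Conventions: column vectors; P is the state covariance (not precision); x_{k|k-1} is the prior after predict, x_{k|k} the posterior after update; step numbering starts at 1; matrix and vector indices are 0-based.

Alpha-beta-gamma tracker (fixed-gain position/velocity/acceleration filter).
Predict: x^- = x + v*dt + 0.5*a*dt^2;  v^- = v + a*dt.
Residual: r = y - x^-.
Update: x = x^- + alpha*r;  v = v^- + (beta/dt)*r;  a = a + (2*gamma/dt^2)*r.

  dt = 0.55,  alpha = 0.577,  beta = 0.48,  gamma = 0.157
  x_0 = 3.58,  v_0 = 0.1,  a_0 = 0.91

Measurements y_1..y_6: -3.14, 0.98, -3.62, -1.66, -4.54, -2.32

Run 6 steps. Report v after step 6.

step 1: x_pred=3.7726  r=-6.9126  x^+=-0.2160  v^+=-5.4323  a^+=-6.2654
step 2: x_pred=-4.1514  r=5.1314  x^+=-1.1906  v^+=-4.4000  a^+=-0.9390
step 3: x_pred=-3.7526  r=0.1326  x^+=-3.6761  v^+=-4.8007  a^+=-0.8013
step 4: x_pred=-6.4377  r=4.7777  x^+=-3.6810  v^+=-1.0718  a^+=4.1580
step 5: x_pred=-3.6416  r=-0.8984  x^+=-4.1600  v^+=0.4310  a^+=3.2254
step 6: x_pred=-3.4351  r=1.1151  x^+=-2.7917  v^+=3.1781  a^+=4.3829

v_post = 3.1781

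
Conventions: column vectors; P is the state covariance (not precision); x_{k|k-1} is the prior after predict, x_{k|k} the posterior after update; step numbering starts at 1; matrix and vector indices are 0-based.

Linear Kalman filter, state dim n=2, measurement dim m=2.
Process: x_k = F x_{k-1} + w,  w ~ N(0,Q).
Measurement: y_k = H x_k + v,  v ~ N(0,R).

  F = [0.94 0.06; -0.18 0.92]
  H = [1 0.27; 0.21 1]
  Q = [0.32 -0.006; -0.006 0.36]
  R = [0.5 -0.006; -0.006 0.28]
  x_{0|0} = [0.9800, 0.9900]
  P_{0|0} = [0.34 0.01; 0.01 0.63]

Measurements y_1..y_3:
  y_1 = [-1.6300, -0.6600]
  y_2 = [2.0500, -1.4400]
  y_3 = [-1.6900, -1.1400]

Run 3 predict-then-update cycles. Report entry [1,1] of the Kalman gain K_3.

K[1,1] = 0.6726

step 1: x^-=[0.9806, 0.7344]  P^-=[0.6238 -0.0202; -0.0202 0.9009]  S=[1.1786 0.3469; 0.3469 1.2000]  K=[0.5438 -0.0649; -0.0336 0.7570]  nu=[-2.8089, -1.6003]  x^+=[-0.4429, -0.3827]  P^+=[0.2948 -0.0833; -0.0833 0.2297]
step 2: x^-=[-0.4393, -0.2724]  P^-=[0.5719 -0.1144; -0.1144 0.5915]  S=[1.0533 0.1530; 0.1530 0.8487]  K=[0.5265 -0.0881; -0.0555 0.6787]  nu=[2.5629, -1.0753]  x^+=[1.0047, -1.1445]  P^+=[0.2876 -0.0882; -0.0882 0.2089]
step 3: x^-=[0.8757, -1.2337]  P^-=[0.5649 -0.1185; -0.1185 0.5753]  S=[1.0429 0.1428; 0.1428 0.8305]  K=[0.5233 -0.0898; -0.0567 0.6726]  nu=[-2.2326, -0.0902]  x^+=[-0.2845, -1.1677]  P^+=[0.2860 -0.0883; -0.0883 0.2072]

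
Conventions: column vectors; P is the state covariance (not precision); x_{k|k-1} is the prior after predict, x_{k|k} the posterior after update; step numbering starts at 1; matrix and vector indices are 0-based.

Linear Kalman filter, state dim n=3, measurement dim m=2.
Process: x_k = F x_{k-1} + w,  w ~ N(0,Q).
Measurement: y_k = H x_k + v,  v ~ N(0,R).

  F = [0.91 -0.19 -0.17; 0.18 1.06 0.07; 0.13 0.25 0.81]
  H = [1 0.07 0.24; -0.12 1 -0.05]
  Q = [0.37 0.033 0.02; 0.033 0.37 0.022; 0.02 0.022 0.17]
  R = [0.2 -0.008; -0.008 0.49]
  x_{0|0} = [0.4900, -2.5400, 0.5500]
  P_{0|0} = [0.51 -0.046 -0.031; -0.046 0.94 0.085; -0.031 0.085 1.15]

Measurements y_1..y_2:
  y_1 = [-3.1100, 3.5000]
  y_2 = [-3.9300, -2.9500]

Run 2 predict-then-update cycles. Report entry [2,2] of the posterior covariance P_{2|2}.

step 1: x^-=[0.8350, -2.5657, -0.1258]  P^-=[0.8905 -0.1467 -0.1709; -0.1467 1.4426 0.4095; -0.1709 0.4095 1.0168]  S=[1.0673 -0.0613; -0.0613 1.9402]  K=[0.7804 -0.1017; 0.0920 0.7450; 0.1068 0.1988]  nu=[-3.7352, 6.1596]  x^+=[-2.7063, 1.6795, 0.6997]  P^+=[0.2106 -0.0414 -0.2118; -0.0414 0.3652 0.1177; -0.2118 0.1177 0.9305]
step 2: x^-=[-2.9007, 1.3421, 0.6348]  P^-=[0.6719 -0.0854 -0.2835; -0.0854 0.7881 0.2392; -0.2835 0.2392 0.8073]  S=[0.7823 -0.0489; -0.0489 1.2829]  K=[0.7587 -0.0894; 0.0732 0.6157; -0.0822 0.1784]  nu=[-1.2756, -4.6084]  x^+=[-3.4564, -1.5889, -0.0823]  P^+=[0.2047 -0.0357 -0.2073; -0.0357 0.3019 0.1012; -0.2073 0.1012 0.7597]

P_post[2,2] = 0.7597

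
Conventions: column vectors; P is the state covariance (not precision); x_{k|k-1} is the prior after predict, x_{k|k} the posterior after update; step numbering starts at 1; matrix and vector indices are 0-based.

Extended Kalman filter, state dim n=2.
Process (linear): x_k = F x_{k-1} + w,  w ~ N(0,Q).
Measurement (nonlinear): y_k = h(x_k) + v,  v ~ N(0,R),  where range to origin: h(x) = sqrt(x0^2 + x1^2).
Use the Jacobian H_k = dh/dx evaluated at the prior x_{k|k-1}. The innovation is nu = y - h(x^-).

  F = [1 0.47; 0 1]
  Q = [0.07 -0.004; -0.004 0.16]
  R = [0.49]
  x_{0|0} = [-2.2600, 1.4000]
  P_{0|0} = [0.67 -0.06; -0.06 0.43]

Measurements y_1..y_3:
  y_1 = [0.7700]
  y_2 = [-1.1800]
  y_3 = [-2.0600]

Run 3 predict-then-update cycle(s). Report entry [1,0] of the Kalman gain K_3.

K[1,0] = -0.3452

step 1: x^-=[-1.6020, 1.4000]  P^-=[0.7786 0.1381; 0.1381 0.5900]  H_jac=[-0.7530 0.6580]  S=[1.0501]  K=[-0.4718; 0.2707]  nu=[-1.3575]  x^+=[-0.9616, 1.0325]  P^+=[0.5449 0.2722; 0.2722 0.5131]
step 2: x^-=[-0.4763, 1.0325]  P^-=[0.9841 0.5093; 0.5093 0.6731]  H_jac=[-0.4189 0.9080]  S=[0.8302]  K=[0.0606; 0.4792]  nu=[-2.3171]  x^+=[-0.6167, -0.0778]  P^+=[0.9810 0.4852; 0.4852 0.4824]
step 3: x^-=[-0.6533, -0.0778]  P^-=[1.6137 0.7080; 0.7080 0.6424]  H_jac=[-0.9930 -0.1183]  S=[2.2565]  K=[-0.7473; -0.3452]  nu=[-2.7179]  x^+=[1.3777, 0.8605]  P^+=[0.3537 0.1259; 0.1259 0.3735]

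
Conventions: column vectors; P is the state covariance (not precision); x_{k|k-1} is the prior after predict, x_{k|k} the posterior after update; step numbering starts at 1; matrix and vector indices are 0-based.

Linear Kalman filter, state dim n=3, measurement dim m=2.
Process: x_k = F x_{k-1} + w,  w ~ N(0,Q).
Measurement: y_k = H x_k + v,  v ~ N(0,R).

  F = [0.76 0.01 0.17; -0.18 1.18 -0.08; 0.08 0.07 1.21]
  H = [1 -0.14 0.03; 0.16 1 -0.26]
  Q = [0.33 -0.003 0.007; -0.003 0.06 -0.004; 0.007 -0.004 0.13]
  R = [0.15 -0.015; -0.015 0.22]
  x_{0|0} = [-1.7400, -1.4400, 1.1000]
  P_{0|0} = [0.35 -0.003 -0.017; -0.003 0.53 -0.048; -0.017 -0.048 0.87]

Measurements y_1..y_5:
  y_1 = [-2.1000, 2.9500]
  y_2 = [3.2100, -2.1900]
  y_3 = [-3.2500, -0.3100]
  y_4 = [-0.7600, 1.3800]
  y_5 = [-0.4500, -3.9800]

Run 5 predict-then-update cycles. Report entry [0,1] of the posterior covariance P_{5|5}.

P_post[0,1] = 0.0207

step 1: x^-=[-1.1498, -1.4740, 1.0910]  P^-=[0.5528 -0.0672 0.1904; -0.0672 0.8247 -0.1142; 0.1904 -0.1142 1.3971]  S=[0.7514 -0.1748; -0.1748 1.1754]  K=[0.7771 0.0915; -0.0836 0.7054; 0.2507 -0.3430]  nu=[-1.1893, 4.8916]  x^+=[-1.6263, 2.0758, -0.8850]  P^+=[0.1141 0.0002 0.0384; 0.0002 0.2141 0.2219; 0.0384 0.2219 1.1816]
step 2: x^-=[-1.3657, 2.8130, -1.0557]  P^-=[0.4407 0.0089 0.2983; 0.0089 0.3285 0.2046; 0.2983 0.2046 1.9067]  S=[0.6126 -0.0592; -0.0592 0.5603]  K=[0.7399 0.0815; -0.0029 0.4936; 0.4966 -0.3820]  nu=[5.0012, -5.0589]  x^+=[1.9227, 0.3017, 3.3604]  P^+=[0.1088 0.0092 0.0763; 0.0092 0.1918 0.3257; 0.0763 0.3257 1.6514]
step 3: x^-=[2.0355, -0.2589, 4.2410]  P^-=[0.4615 0.0283 0.4329; 0.0283 0.2780 0.2973; 0.4329 0.2973 2.6196]  S=[0.6349 -0.0636; -0.0636 0.5053]  K=[0.7485 0.0736; 0.0385 0.4109; 0.6865 -0.5361]  nu=[-5.4490, 0.7259]  x^+=[-1.9898, -0.1703, 0.1113]  P^+=[0.1101 0.0145 0.1043; 0.0145 0.1937 0.4084; 0.1043 0.4084 2.1284]
step 4: x^-=[-1.4950, 0.1483, -0.0364]  P^-=[0.4837 0.0403 0.5596; 0.0403 0.2666 0.3631; 0.5596 0.3631 3.3373]  S=[0.6611 -0.0803; -0.0803 0.5022]  K=[0.7564 0.0655; 0.0654 0.3663; 0.8368 -0.6929]  nu=[0.7569, 1.4615]  x^+=[-0.8267, 0.7332, -0.4156]  P^+=[0.1112 0.0181 0.1262; 0.0181 0.2003 0.4753; 0.1262 0.4753 2.5402]
step 5: x^-=[-0.6916, 1.0472, -0.5177]  P^-=[0.5022 0.0492 0.6666; 0.0492 0.2649 0.4142; 0.6666 0.4142 3.9559]  S=[0.6837 -0.0971; -0.0971 0.5102]  K=[0.7621 0.0593; 0.0842 0.3397; 0.9481 -0.8148]  nu=[0.4038, -5.0511]  x^+=[-0.6835, -0.6348, 3.9808]  P^+=[0.1121 0.0207 0.1424; 0.0207 0.2068 0.5254; 0.1424 0.5254 2.8527]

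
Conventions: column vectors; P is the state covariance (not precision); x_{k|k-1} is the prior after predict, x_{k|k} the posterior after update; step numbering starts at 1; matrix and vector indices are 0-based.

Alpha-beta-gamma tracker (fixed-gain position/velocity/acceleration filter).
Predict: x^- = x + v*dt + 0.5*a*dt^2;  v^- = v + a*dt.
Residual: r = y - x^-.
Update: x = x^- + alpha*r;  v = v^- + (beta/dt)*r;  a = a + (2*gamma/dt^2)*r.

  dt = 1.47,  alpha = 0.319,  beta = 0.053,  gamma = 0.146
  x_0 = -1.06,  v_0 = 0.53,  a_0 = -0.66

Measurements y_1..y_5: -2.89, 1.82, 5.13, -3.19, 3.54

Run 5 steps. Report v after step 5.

step 1: x_pred=-0.9940  r=-1.8960  x^+=-1.5988  v^+=-0.5086  a^+=-0.9162
step 2: x_pred=-3.3363  r=5.1563  x^+=-1.6915  v^+=-1.6695  a^+=-0.2194
step 3: x_pred=-4.3827  r=9.5127  x^+=-1.3481  v^+=-1.6491  a^+=1.0660
step 4: x_pred=-2.6205  r=-0.5695  x^+=-2.8022  v^+=-0.1026  a^+=0.9890
step 5: x_pred=-1.8844  r=5.4244  x^+=-0.1540  v^+=1.5469  a^+=1.7220

v_post = 1.5469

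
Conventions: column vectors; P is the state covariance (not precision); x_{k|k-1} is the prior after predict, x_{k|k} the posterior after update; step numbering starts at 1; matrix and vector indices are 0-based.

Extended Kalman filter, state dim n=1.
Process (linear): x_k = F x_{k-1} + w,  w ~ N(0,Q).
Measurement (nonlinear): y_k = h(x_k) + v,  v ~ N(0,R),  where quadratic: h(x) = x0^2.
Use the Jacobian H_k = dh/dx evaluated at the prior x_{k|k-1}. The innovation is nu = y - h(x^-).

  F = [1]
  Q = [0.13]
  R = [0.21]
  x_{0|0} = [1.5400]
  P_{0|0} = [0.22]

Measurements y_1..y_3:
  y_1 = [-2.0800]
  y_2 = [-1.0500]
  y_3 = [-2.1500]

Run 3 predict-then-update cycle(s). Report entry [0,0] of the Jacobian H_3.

H_jac[0,0] = -0.1524

step 1: x^-=[1.5400]  P^-=[0.3500]  H_jac=[3.0800]  S=[3.5302]  K=[0.3054]  nu=[-4.4516]  x^+=[0.1807]  P^+=[0.0208]
step 2: x^-=[0.1807]  P^-=[0.1508]  H_jac=[0.3613]  S=[0.2297]  K=[0.2372]  nu=[-1.0826]  x^+=[-0.0762]  P^+=[0.1379]
step 3: x^-=[-0.0762]  P^-=[0.2679]  H_jac=[-0.1524]  S=[0.2162]  K=[-0.1888]  nu=[-2.1558]  x^+=[0.3308]  P^+=[0.2602]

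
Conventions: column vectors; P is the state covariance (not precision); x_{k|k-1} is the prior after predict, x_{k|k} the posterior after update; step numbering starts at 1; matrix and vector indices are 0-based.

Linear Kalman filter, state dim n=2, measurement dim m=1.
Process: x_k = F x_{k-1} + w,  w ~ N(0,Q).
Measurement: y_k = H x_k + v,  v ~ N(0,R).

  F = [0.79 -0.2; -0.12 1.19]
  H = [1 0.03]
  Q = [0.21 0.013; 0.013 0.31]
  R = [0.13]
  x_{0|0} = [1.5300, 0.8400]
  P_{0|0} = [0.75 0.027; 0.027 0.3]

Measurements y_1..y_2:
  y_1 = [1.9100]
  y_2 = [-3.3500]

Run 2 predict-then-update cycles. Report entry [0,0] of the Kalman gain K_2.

K[0,0] = 0.7145

step 1: x^-=[1.0407, 0.8160]  P^-=[0.6815 -0.1035; -0.1035 0.7379]  S=[0.8060]  K=[0.8417; -0.1009]  nu=[0.8448]  x^+=[1.7518, 0.7308]  P^+=[0.1105 -0.0350; -0.0350 0.7297]
step 2: x^-=[1.2378, 0.6594]  P^-=[0.3192 -0.2049; -0.2049 1.3549]  S=[0.4381]  K=[0.7145; -0.3749]  nu=[-4.6076]  x^+=[-2.0544, 2.3867]  P^+=[0.0955 -0.0875; -0.0875 1.2934]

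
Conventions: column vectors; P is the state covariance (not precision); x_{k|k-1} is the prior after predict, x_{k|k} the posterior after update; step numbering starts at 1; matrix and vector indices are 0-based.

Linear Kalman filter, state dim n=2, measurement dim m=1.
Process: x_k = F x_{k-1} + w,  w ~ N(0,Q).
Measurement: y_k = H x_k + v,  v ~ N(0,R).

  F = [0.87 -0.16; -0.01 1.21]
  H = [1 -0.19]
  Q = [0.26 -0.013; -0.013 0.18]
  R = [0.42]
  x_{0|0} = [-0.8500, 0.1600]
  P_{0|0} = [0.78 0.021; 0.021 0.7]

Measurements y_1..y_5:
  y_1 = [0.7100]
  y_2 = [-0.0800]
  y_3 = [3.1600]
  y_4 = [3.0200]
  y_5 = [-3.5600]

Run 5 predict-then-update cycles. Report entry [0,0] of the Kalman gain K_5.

K[0,0] = 0.4552

step 1: x^-=[-0.7651, 0.2021]  P^-=[0.8625 -0.1332; -0.1332 1.2044]  S=[1.3765]  K=[0.6449; -0.2630]  nu=[1.5135]  x^+=[0.2110, -0.1959]  P^+=[0.2899 0.1003; 0.1003 1.1092]
step 2: x^-=[0.2149, -0.2392]  P^-=[0.4799 -0.1245; -0.1245 1.8016]  S=[1.0123]  K=[0.4975; -0.4612]  nu=[-0.3404]  x^+=[0.0456, -0.0822]  P^+=[0.2294 0.1077; 0.1077 1.5863]
step 3: x^-=[0.0528, -0.0999]  P^-=[0.4443 -0.2086; -0.2086 2.5000]  S=[1.0338]  K=[0.4681; -0.6612]  nu=[3.0882]  x^+=[1.4983, -2.1419]  P^+=[0.2178 0.1114; 0.1114 2.0480]
step 4: x^-=[1.6463, -2.6067]  P^-=[0.4462 -0.2939; -0.2939 3.1758]  S=[1.0926]  K=[0.4595; -0.8213]  nu=[0.8785]  x^+=[2.0500, -3.3282]  P^+=[0.2155 0.1184; 0.1184 2.4388]
step 5: x^-=[2.3160, -4.0476]  P^-=[0.4526 -0.3622; -0.3622 3.7478]  S=[1.1455]  K=[0.4552; -0.9378]  nu=[-6.6450]  x^+=[-0.7086, 2.1841]  P^+=[0.2153 0.1268; 0.1268 2.7404]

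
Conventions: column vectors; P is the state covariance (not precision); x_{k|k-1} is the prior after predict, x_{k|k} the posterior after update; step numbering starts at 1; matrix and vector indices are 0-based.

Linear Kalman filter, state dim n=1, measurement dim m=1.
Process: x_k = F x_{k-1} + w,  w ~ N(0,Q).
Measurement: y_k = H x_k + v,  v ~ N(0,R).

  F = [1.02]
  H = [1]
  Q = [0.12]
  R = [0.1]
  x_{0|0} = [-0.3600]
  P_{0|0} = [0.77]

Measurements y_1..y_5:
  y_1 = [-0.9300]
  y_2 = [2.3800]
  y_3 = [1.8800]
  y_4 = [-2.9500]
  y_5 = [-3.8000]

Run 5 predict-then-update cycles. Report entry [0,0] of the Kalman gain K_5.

K[0,0] = 0.6527

step 1: x^-=[-0.3672]  P^-=[0.9211]  S=[1.0211]  K=[0.9021]  nu=[-0.5628]  x^+=[-0.8749]  P^+=[0.0902]
step 2: x^-=[-0.8924]  P^-=[0.2139]  S=[0.3139]  K=[0.6814]  nu=[3.2724]  x^+=[1.3373]  P^+=[0.0681]
step 3: x^-=[1.3641]  P^-=[0.1909]  S=[0.2909]  K=[0.6562]  nu=[0.5159]  x^+=[1.7026]  P^+=[0.0656]
step 4: x^-=[1.7367]  P^-=[0.1883]  S=[0.2883]  K=[0.6531]  nu=[-4.6867]  x^+=[-1.3242]  P^+=[0.0653]
step 5: x^-=[-1.3507]  P^-=[0.1879]  S=[0.2879]  K=[0.6527]  nu=[-2.4493]  x^+=[-2.9494]  P^+=[0.0653]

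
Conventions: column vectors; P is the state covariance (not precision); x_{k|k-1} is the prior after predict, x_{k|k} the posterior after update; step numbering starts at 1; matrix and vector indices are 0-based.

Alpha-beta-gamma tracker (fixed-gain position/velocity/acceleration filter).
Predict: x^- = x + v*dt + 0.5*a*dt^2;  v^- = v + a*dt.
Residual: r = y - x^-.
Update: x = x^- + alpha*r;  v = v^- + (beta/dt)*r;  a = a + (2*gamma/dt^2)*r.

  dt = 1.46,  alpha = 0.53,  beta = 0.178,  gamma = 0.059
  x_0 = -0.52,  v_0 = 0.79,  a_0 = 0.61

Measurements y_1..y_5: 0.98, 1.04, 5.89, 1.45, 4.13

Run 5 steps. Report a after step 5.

step 1: x_pred=1.2835  r=-0.3035  x^+=1.1227  v^+=1.6436  a^+=0.5932
step 2: x_pred=4.1545  r=-3.1145  x^+=2.5038  v^+=2.1299  a^+=0.4208
step 3: x_pred=6.0620  r=-0.1720  x^+=5.9709  v^+=2.7233  a^+=0.4113
step 4: x_pred=10.3852  r=-8.9352  x^+=5.6495  v^+=2.2344  a^+=-0.0834
step 5: x_pred=8.8229  r=-4.6929  x^+=6.3357  v^+=1.5405  a^+=-0.3432

a_post = -0.3432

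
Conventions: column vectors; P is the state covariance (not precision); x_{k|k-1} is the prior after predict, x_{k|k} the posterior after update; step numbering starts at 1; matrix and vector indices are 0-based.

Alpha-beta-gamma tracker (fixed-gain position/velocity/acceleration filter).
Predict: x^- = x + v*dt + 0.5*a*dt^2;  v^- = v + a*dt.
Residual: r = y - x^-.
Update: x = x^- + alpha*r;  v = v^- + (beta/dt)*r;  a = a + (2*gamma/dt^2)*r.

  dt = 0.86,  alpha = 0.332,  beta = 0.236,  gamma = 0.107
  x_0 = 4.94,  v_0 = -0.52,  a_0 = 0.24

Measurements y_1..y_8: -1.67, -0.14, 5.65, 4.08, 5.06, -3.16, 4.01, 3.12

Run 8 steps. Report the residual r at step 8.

resid = -6.8487

step 1: x_pred=4.5816  r=-6.2516  x^+=2.5060  v^+=-2.0291  a^+=-1.5689
step 2: x_pred=0.1808  r=-0.3208  x^+=0.0743  v^+=-3.4664  a^+=-1.6617
step 3: x_pred=-3.5213  r=9.1713  x^+=-0.4764  v^+=-2.3787  a^+=0.9920
step 4: x_pred=-2.1552  r=6.2352  x^+=-0.0851  v^+=0.1855  a^+=2.7961
step 5: x_pred=1.1084  r=3.9516  x^+=2.4203  v^+=3.6746  a^+=3.9395
step 6: x_pred=7.0373  r=-10.1973  x^+=3.6518  v^+=4.2642  a^+=0.9890
step 7: x_pred=7.6847  r=-3.6747  x^+=6.4647  v^+=4.1063  a^+=-0.0743
step 8: x_pred=9.9687  r=-6.8487  x^+=7.6949  v^+=2.1630  a^+=-2.0559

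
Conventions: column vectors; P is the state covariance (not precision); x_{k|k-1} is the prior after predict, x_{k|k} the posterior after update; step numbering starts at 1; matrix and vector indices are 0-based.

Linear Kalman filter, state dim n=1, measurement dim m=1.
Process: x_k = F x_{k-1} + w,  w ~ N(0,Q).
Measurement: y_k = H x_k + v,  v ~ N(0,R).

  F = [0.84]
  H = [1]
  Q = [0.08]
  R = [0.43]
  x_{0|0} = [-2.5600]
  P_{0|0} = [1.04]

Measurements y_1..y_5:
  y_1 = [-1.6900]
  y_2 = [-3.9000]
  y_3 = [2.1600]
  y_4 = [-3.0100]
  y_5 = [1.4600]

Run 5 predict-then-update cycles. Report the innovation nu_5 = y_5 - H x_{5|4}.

step 1: x^-=[-2.1504]  P^-=[0.8138]  S=[1.2438]  K=[0.6543]  nu=[0.4604]  x^+=[-1.8492]  P^+=[0.2813]
step 2: x^-=[-1.5533]  P^-=[0.2785]  S=[0.7085]  K=[0.3931]  nu=[-2.3467]  x^+=[-2.4758]  P^+=[0.1690]
step 3: x^-=[-2.0797]  P^-=[0.1993]  S=[0.6293]  K=[0.3167]  nu=[4.2397]  x^+=[-0.7371]  P^+=[0.1362]
step 4: x^-=[-0.6192]  P^-=[0.1761]  S=[0.6061]  K=[0.2905]  nu=[-2.3908]  x^+=[-1.3138]  P^+=[0.1249]
step 5: x^-=[-1.1036]  P^-=[0.1681]  S=[0.5981]  K=[0.2811]  nu=[2.5636]  x^+=[-0.3829]  P^+=[0.1209]

innov = [2.5636]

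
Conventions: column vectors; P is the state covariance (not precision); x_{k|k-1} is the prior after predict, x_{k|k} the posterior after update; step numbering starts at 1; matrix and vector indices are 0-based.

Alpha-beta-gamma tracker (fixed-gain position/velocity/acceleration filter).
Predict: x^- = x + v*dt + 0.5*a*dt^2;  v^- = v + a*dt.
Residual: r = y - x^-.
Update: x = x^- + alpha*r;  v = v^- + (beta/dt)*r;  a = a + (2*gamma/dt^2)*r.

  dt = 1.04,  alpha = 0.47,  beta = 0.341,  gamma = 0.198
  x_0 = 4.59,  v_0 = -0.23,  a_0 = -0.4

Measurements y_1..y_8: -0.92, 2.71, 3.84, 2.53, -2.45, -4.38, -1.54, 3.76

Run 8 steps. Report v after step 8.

step 1: x_pred=4.1345  r=-5.0545  x^+=1.7589  v^+=-2.3033  a^+=-2.2506
step 2: x_pred=-1.8537  r=4.5637  x^+=0.2913  v^+=-3.1475  a^+=-0.5797
step 3: x_pred=-3.2957  r=7.1357  x^+=0.0581  v^+=-1.4107  a^+=2.0328
step 4: x_pred=-0.3097  r=2.8397  x^+=1.0249  v^+=1.6345  a^+=3.0725
step 5: x_pred=4.3865  r=-6.8365  x^+=1.1733  v^+=2.5884  a^+=0.5695
step 6: x_pred=4.1732  r=-8.5532  x^+=0.1532  v^+=0.3762  a^+=-2.5620
step 7: x_pred=-0.8411  r=-0.6989  x^+=-1.1696  v^+=-2.5175  a^+=-2.8179
step 8: x_pred=-5.3116  r=9.0716  x^+=-1.0480  v^+=-2.4736  a^+=0.5034

v_post = -2.4736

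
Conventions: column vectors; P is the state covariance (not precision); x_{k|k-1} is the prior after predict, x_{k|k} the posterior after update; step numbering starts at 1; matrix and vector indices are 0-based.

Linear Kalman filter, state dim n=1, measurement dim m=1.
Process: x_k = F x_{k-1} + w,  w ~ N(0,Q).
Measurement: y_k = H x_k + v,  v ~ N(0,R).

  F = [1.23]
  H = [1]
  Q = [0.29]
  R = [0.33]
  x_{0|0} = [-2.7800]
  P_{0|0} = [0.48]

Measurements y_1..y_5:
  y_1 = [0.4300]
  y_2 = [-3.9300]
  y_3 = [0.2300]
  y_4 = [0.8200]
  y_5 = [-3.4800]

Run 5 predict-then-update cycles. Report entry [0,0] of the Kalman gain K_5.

K[0,0] = 0.6509

step 1: x^-=[-3.4194]  P^-=[1.0162]  S=[1.3462]  K=[0.7549]  nu=[3.8494]  x^+=[-0.5136]  P^+=[0.2491]
step 2: x^-=[-0.6318]  P^-=[0.6669]  S=[0.9969]  K=[0.6690]  nu=[-3.2982]  x^+=[-2.8382]  P^+=[0.2208]
step 3: x^-=[-3.4909]  P^-=[0.6240]  S=[0.9540]  K=[0.6541]  nu=[3.7209]  x^+=[-1.0571]  P^+=[0.2158]
step 4: x^-=[-1.3003]  P^-=[0.6166]  S=[0.9466]  K=[0.6514]  nu=[2.1203]  x^+=[0.0808]  P^+=[0.2150]
step 5: x^-=[0.0994]  P^-=[0.6152]  S=[0.9452]  K=[0.6509]  nu=[-3.5794]  x^+=[-2.2303]  P^+=[0.2148]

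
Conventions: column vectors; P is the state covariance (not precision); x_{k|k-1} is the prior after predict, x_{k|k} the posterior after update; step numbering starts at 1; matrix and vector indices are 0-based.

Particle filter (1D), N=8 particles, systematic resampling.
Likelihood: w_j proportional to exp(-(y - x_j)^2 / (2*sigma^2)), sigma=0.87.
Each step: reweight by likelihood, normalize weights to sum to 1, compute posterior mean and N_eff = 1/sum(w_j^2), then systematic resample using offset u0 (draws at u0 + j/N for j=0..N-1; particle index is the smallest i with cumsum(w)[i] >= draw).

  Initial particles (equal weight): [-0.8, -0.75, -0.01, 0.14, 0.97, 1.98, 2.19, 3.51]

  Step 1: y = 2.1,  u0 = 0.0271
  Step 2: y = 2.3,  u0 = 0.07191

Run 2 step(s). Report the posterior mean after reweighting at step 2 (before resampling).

post_mean = 2.0169

step 1: w=[0.0014, 0.0017, 0.0187, 0.0280, 0.1523, 0.3507, 0.3521, 0.0952]  mean=1.9488  Neff=3.5669  idx=[3, 4, 5, 5, 5, 6, 6, 6]
step 2: w=[0.0075, 0.0507, 0.1523, 0.1523, 0.1523, 0.1617, 0.1617, 0.1617]  mean=2.0169  Neff=6.6398  idx=[2, 2, 3, 4, 5, 6, 6, 7]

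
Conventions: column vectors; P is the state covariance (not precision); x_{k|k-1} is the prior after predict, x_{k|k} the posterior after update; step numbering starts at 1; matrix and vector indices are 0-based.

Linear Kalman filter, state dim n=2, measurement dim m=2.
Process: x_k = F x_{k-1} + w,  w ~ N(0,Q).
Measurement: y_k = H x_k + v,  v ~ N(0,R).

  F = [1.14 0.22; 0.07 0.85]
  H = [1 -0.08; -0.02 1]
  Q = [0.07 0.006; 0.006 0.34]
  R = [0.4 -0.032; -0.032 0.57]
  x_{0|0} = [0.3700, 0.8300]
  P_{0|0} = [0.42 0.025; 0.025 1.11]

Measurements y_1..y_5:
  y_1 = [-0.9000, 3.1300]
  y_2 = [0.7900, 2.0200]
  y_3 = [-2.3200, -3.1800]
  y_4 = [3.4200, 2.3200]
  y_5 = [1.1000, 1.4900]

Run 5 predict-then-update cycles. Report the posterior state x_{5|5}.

x_post = [1.4488, 1.1949]

step 1: x^-=[0.6044, 0.7314]  P^-=[0.6821 0.2717; 0.2717 1.1470]  S=[1.0460 0.1347; 0.1347 1.7064]  K=[0.6181 0.1024; 0.0867 0.6621]  nu=[-1.4459, 2.4107]  x^+=[-0.0425, 2.2022]  P^+=[0.2475 0.0435; 0.0435 0.3755]
step 2: x^-=[0.4361, 1.8689]  P^-=[0.4316 0.1388; 0.1388 0.6177]  S=[0.8134 0.0490; 0.0490 1.1823]  K=[0.5117 0.0889; 0.0788 0.5168]  nu=[0.5034, 0.1598]  x^+=[0.7079, 1.9912]  P^+=[0.2049 0.0384; 0.0384 0.2928]
step 3: x^-=[1.2450, 1.7420]  P^-=[0.3697 0.1149; 0.1149 0.5572]  S=[0.7549 0.0311; 0.0311 1.1227]  K=[0.4742 0.0826; 0.0729 0.4922]  nu=[-3.4257, -4.8971]  x^+=[-0.7839, -0.9180]  P^+=[0.1899 0.0357; 0.0357 0.2789]
step 4: x^-=[-1.0956, -0.8352]  P^-=[0.3482 0.1085; 0.1085 0.5467]  S=[0.7343 0.0259; 0.0259 1.1125]  K=[0.4595 0.0805; 0.0709 0.4878]  nu=[4.4488, 3.1332]  x^+=[1.2009, 1.0088]  P^+=[0.1840 0.0349; 0.0349 0.2765]
step 5: x^-=[1.5909, 0.9415]  P^-=[0.3400 0.1067; 0.1067 0.5448]  S=[0.7264 0.0245; 0.0245 1.1107]  K=[0.4536 0.0800; 0.0705 0.4870]  nu=[-0.4156, 0.5803]  x^+=[1.4488, 1.1949]  P^+=[0.1817 0.0347; 0.0347 0.2761]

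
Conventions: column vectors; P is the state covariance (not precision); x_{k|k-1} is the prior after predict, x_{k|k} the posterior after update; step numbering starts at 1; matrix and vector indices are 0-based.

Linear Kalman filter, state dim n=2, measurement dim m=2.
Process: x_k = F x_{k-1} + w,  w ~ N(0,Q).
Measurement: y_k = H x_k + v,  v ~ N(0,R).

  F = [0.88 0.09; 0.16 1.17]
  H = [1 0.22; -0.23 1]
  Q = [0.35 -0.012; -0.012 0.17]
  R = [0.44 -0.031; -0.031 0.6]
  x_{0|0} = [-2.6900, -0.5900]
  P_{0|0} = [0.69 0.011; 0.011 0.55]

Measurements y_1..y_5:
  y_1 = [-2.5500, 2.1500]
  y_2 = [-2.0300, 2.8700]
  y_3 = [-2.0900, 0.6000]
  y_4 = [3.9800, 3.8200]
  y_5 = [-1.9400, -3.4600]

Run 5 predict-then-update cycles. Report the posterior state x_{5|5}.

x_post = [-0.4192, -0.3128]

step 1: x^-=[-2.4203, -1.1207]  P^-=[0.8905 0.1546; 0.1546 0.9447]  S=[1.4443 0.1187; 0.1187 1.5207]  K=[0.6470 -0.0836; 0.2031 0.5820]  nu=[0.1169, 2.7140]  x^+=[-2.5715, 0.4826]  P^+=[0.2881 -0.0039; -0.0039 0.3420]
step 2: x^-=[-2.2195, 0.1531]  P^-=[0.5753 0.0605; 0.0605 0.6441]  S=[1.0731 0.0358; 0.0358 1.2467]  K=[0.5510 -0.0734; 0.1717 0.5005]  nu=[0.1558, 2.2064]  x^+=[-2.2957, 1.2843]  P^+=[0.2457 -0.0046; -0.0046 0.2939]
step 3: x^-=[-1.9046, 1.1353]  P^-=[0.5419 0.0487; 0.0487 0.5769]  S=[1.0313 0.0175; 0.0175 1.1832]  K=[0.5371 -0.0721; 0.1622 0.4757]  nu=[-0.4351, -0.9733]  x^+=[-2.0681, 0.6016]  P^+=[0.2396 -0.0048; -0.0048 0.2793]
step 4: x^-=[-1.7658, 0.3730]  P^-=[0.5371 0.0461; 0.0461 0.5567]  S=[1.0243 0.0117; 0.0117 1.1639]  K=[0.5351 -0.0719; 0.1592 0.4676]  nu=[5.6637, 3.0408]  x^+=[1.0460, 2.6967]  P^+=[0.2387 -0.0048; -0.0048 0.2745]
step 5: x^-=[1.1631, 3.3225]  P^-=[0.5363 0.0455; 0.0455 0.5501]  S=[1.0230 0.0098; 0.0098 1.1575]  K=[0.5348 -0.0718; 0.1583 0.4648]  nu=[-3.8341, -6.5150]  x^+=[-0.4192, -0.3128]  P^+=[0.2386 -0.0048; -0.0048 0.2729]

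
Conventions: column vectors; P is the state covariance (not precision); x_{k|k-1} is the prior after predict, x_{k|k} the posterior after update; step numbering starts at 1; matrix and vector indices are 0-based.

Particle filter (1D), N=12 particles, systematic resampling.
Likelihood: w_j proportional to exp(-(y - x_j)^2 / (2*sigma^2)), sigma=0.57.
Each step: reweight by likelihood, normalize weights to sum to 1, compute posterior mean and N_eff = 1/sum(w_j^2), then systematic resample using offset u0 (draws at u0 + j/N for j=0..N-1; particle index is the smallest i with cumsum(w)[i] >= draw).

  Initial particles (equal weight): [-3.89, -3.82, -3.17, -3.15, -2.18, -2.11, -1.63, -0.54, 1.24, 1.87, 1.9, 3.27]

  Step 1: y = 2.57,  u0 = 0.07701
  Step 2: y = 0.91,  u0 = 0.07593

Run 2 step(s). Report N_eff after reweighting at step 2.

step 1: w=[0.0000, 0.0000, 0.0000, 0.0000, 0.0000, 0.0000, 0.0000, 0.0000, 0.0436, 0.3120, 0.3324, 0.3120]  mean=2.2893  Neff=3.2565  idx=[9, 9, 9, 9, 10, 10, 10, 10, 11, 11, 11, 11]
step 2: w=[0.1306, 0.1306, 0.1306, 0.1306, 0.1193, 0.1193, 0.1193, 0.1193, 0.0001, 0.0001, 0.0001, 0.0001]  mean=1.8849  Neff=7.9904  idx=[0, 1, 1, 2, 3, 3, 4, 5, 5, 6, 7, 7]

N_eff = 7.9904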